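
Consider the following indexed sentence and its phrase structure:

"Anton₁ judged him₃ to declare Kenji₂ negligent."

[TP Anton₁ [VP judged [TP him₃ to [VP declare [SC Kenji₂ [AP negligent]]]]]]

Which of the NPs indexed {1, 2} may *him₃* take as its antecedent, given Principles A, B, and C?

none

*him* is a pronoun, so Principle B applies: it must be free in its binding domain.
Binding domain of *him₃*: the matrix TP, whose subject is Anton₁.
*Anton₁* c-commands the pronoun within its binding domain → coindexation would violate Principle B.
*Kenji₂*: the pronoun c-commands this R-expression → coindexation would violate Principle C on *Kenji₂*.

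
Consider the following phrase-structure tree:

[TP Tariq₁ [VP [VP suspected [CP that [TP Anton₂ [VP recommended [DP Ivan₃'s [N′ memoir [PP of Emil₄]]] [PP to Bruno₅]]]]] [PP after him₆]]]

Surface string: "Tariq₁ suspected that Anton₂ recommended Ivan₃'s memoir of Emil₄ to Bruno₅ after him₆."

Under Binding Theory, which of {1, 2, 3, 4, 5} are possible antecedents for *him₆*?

*him* is a pronoun, so Principle B applies: it must be free in its binding domain.
Binding domain of *him₆*: the matrix TP, whose subject is Tariq₁.
*Tariq₁* c-commands the pronoun within its binding domain → coindexation would violate Principle B.
*Anton₂* and the pronoun do not c-command one another → neither Principle B nor Principle C is at stake; coindexation permitted.
*Ivan₃* and the pronoun do not c-command one another → neither Principle B nor Principle C is at stake; coindexation permitted.
*Emil₄* and the pronoun do not c-command one another → neither Principle B nor Principle C is at stake; coindexation permitted.
*Bruno₅* and the pronoun do not c-command one another → neither Principle B nor Principle C is at stake; coindexation permitted.

{2, 3, 4, 5}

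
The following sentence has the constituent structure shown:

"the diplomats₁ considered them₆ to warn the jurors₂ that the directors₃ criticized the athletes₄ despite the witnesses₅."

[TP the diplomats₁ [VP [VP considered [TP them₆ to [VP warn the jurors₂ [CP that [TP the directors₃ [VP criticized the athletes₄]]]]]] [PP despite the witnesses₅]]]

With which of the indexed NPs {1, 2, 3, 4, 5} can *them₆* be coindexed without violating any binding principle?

{5}

*them* is a pronoun, so Principle B applies: it must be free in its binding domain.
Binding domain of *them₆*: the matrix TP, whose subject is the diplomats₁.
*the diplomats₁* c-commands the pronoun within its binding domain → coindexation would violate Principle B.
*the jurors₂*: the pronoun c-commands this R-expression → coindexation would violate Principle C on *the jurors₂*.
*the directors₃*: the pronoun c-commands this R-expression → coindexation would violate Principle C on *the directors₃*.
*the athletes₄*: the pronoun c-commands this R-expression → coindexation would violate Principle C on *the athletes₄*.
*the witnesses₅* and the pronoun do not c-command one another → neither Principle B nor Principle C is at stake; coindexation permitted.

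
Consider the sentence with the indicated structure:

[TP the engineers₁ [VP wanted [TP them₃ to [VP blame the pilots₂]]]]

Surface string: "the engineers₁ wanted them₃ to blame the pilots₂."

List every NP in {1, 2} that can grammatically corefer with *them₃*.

*them* is a pronoun, so Principle B applies: it must be free in its binding domain.
Binding domain of *them₃*: the matrix TP, whose subject is the engineers₁.
*the engineers₁* c-commands the pronoun within its binding domain → coindexation would violate Principle B.
*the pilots₂*: the pronoun c-commands this R-expression → coindexation would violate Principle C on *the pilots₂*.

none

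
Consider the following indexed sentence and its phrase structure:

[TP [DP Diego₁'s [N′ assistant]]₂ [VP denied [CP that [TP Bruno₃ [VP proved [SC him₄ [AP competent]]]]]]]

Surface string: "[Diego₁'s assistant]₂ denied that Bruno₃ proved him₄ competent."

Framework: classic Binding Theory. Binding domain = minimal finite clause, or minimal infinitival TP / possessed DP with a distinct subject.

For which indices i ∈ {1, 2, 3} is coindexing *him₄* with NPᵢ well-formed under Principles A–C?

*him* is a pronoun, so Principle B applies: it must be free in its binding domain.
Binding domain of *him₄*: the embedded TP, whose subject is Bruno₃.
*Diego₁* and the pronoun do not c-command one another → neither Principle B nor Principle C is at stake; coindexation permitted.
*[Diego₁'s assistant]₂* c-commands the pronoun but from outside its binding domain, and is not c-commanded by it → coindexation permitted.
*Bruno₃* c-commands the pronoun within its binding domain → coindexation would violate Principle B.

{1, 2}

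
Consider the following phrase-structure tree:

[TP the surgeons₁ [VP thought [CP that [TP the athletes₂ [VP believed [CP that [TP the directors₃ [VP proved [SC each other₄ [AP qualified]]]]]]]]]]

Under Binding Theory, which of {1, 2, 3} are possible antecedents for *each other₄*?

*each other* is an anaphor, so Principle A applies: it must be bound in its binding domain.
Binding domain of *each other₄*: the embedded TP, whose subject is the directors₃.
*the surgeons₁* c-commands the anaphor but is outside its binding domain → cannot satisfy Principle A.
*the athletes₂* c-commands the anaphor but is outside its binding domain → cannot satisfy Principle A.
*the directors₃* c-commands the anaphor within its binding domain → licit binder.

{3}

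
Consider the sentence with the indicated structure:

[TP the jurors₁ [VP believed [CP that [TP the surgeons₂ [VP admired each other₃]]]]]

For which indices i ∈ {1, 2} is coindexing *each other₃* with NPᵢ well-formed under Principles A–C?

{2}

*each other* is an anaphor, so Principle A applies: it must be bound in its binding domain.
Binding domain of *each other₃*: the embedded TP, whose subject is the surgeons₂.
*the jurors₁* c-commands the anaphor but is outside its binding domain → cannot satisfy Principle A.
*the surgeons₂* c-commands the anaphor within its binding domain → licit binder.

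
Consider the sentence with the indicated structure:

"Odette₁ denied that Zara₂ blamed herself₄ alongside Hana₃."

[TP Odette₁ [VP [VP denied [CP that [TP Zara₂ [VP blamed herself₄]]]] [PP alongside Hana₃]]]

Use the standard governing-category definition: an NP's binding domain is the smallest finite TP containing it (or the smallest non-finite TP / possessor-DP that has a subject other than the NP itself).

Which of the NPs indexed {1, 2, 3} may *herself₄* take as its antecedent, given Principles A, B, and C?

{2}

*herself* is an anaphor, so Principle A applies: it must be bound in its binding domain.
Binding domain of *herself₄*: the embedded TP, whose subject is Zara₂.
*Odette₁* c-commands the anaphor but is outside its binding domain → cannot satisfy Principle A.
*Zara₂* c-commands the anaphor within its binding domain → licit binder.
*Hana₃* does not c-command the anaphor → cannot bind it.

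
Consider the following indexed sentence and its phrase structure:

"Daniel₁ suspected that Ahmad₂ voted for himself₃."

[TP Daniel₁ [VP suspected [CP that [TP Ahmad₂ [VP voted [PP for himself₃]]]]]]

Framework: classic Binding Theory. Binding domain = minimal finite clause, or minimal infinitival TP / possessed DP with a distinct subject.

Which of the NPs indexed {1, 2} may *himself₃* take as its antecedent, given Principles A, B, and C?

*himself* is an anaphor, so Principle A applies: it must be bound in its binding domain.
Binding domain of *himself₃*: the embedded TP, whose subject is Ahmad₂.
*Daniel₁* c-commands the anaphor but is outside its binding domain → cannot satisfy Principle A.
*Ahmad₂* c-commands the anaphor within its binding domain → licit binder.

{2}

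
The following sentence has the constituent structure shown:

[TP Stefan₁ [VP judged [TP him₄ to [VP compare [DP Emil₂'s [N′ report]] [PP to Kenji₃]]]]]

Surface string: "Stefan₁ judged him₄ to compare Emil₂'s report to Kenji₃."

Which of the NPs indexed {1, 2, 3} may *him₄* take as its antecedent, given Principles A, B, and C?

*him* is a pronoun, so Principle B applies: it must be free in its binding domain.
Binding domain of *him₄*: the matrix TP, whose subject is Stefan₁.
*Stefan₁* c-commands the pronoun within its binding domain → coindexation would violate Principle B.
*Emil₂*: the pronoun c-commands this R-expression → coindexation would violate Principle C on *Emil₂*.
*Kenji₃*: the pronoun c-commands this R-expression → coindexation would violate Principle C on *Kenji₃*.

none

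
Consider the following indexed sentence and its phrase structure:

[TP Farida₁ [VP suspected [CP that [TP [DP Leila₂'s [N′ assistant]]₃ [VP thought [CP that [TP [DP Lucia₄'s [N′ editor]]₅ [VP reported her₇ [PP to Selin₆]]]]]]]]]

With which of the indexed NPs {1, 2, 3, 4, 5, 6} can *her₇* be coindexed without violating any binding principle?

*her* is a pronoun, so Principle B applies: it must be free in its binding domain.
Binding domain of *her₇*: the embedded TP, whose subject is [Lucia₄'s editor]₅.
*Farida₁* c-commands the pronoun but from outside its binding domain, and is not c-commanded by it → coindexation permitted.
*Leila₂* and the pronoun do not c-command one another → neither Principle B nor Principle C is at stake; coindexation permitted.
*[Leila₂'s assistant]₃* c-commands the pronoun but from outside its binding domain, and is not c-commanded by it → coindexation permitted.
*Lucia₄* and the pronoun do not c-command one another → neither Principle B nor Principle C is at stake; coindexation permitted.
*[Lucia₄'s editor]₅* c-commands the pronoun within its binding domain → coindexation would violate Principle B.
*Selin₆*: the pronoun c-commands this R-expression → coindexation would violate Principle C on *Selin₆*.

{1, 2, 3, 4}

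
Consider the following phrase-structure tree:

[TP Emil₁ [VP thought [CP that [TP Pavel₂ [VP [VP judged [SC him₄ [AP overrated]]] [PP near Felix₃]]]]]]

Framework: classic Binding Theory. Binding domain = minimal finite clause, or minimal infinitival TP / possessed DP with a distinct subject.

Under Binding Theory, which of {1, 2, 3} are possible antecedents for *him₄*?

*him* is a pronoun, so Principle B applies: it must be free in its binding domain.
Binding domain of *him₄*: the embedded TP, whose subject is Pavel₂.
*Emil₁* c-commands the pronoun but from outside its binding domain, and is not c-commanded by it → coindexation permitted.
*Pavel₂* c-commands the pronoun within its binding domain → coindexation would violate Principle B.
*Felix₃* and the pronoun do not c-command one another → neither Principle B nor Principle C is at stake; coindexation permitted.

{1, 3}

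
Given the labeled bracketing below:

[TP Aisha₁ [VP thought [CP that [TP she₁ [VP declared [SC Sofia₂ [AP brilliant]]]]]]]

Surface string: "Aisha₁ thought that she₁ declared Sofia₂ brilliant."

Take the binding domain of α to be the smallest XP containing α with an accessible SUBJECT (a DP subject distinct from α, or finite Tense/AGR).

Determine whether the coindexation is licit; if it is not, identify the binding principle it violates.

The two coindexed NPs are *Aisha₁* and *she₁*.
*she₁* is a pronoun; nothing c-commands it within its binding domain (the embedded TP.), so Principle B holds trivially.
*Aisha₁* is an R-expression; *she₁* does not c-command it, and no other NP shares its index, so Principle C is satisfied.
All principles are respected.

grammatical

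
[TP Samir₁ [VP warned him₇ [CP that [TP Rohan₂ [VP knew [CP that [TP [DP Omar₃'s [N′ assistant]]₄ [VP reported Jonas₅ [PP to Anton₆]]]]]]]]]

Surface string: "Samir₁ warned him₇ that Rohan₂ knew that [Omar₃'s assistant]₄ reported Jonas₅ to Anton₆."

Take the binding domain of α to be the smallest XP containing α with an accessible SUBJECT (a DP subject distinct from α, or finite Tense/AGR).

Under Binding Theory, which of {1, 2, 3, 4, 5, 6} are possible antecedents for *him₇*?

none

*him* is a pronoun, so Principle B applies: it must be free in its binding domain.
Binding domain of *him₇*: the matrix TP, whose subject is Samir₁.
*Samir₁* c-commands the pronoun within its binding domain → coindexation would violate Principle B.
*Rohan₂*: the pronoun c-commands this R-expression → coindexation would violate Principle C on *Rohan₂*.
*Omar₃*: the pronoun c-commands this R-expression → coindexation would violate Principle C on *Omar₃*.
*[Omar₃'s assistant]₄*: the pronoun c-commands this R-expression → coindexation would violate Principle C on *[Omar₃'s assistant]₄*.
*Jonas₅*: the pronoun c-commands this R-expression → coindexation would violate Principle C on *Jonas₅*.
*Anton₆*: the pronoun c-commands this R-expression → coindexation would violate Principle C on *Anton₆*.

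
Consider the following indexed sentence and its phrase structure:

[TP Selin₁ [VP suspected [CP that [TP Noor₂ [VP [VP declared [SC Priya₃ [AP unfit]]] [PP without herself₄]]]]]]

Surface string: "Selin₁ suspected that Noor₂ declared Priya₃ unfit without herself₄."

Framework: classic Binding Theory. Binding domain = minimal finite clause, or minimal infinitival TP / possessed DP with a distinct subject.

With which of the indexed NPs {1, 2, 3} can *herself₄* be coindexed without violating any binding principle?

*herself* is an anaphor, so Principle A applies: it must be bound in its binding domain.
Binding domain of *herself₄*: the embedded TP, whose subject is Noor₂.
*Selin₁* c-commands the anaphor but is outside its binding domain → cannot satisfy Principle A.
*Noor₂* c-commands the anaphor within its binding domain → licit binder.
*Priya₃* does not c-command the anaphor → cannot bind it.

{2}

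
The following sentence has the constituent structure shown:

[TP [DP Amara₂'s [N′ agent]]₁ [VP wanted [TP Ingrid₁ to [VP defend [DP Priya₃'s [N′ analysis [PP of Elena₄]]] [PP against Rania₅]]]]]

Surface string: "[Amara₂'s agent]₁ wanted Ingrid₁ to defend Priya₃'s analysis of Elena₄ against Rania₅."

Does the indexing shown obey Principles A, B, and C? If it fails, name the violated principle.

The two coindexed NPs are *[Amara₂'s agent]₁* and *Ingrid₁*.
*Ingrid₁* is an R-expression. Principle C requires it to be free everywhere.
*[Amara₂'s agent]₁* c-commands it and carries the same index.
The R-expression is bound → Principle C violation.

Principle C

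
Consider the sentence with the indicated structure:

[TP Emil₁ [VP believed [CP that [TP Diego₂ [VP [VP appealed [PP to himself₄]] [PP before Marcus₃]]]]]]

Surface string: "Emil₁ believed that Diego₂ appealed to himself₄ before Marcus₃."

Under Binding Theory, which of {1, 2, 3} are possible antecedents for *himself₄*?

{2}

*himself* is an anaphor, so Principle A applies: it must be bound in its binding domain.
Binding domain of *himself₄*: the embedded TP, whose subject is Diego₂.
*Emil₁* c-commands the anaphor but is outside its binding domain → cannot satisfy Principle A.
*Diego₂* c-commands the anaphor within its binding domain → licit binder.
*Marcus₃* does not c-command the anaphor → cannot bind it.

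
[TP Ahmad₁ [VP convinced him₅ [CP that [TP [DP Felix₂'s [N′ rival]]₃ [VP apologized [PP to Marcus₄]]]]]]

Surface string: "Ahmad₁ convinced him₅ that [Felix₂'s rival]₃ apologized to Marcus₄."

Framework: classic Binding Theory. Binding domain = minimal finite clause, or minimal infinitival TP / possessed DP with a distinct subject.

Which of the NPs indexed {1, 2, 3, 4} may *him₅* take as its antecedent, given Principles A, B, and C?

*him* is a pronoun, so Principle B applies: it must be free in its binding domain.
Binding domain of *him₅*: the matrix TP, whose subject is Ahmad₁.
*Ahmad₁* c-commands the pronoun within its binding domain → coindexation would violate Principle B.
*Felix₂*: the pronoun c-commands this R-expression → coindexation would violate Principle C on *Felix₂*.
*[Felix₂'s rival]₃*: the pronoun c-commands this R-expression → coindexation would violate Principle C on *[Felix₂'s rival]₃*.
*Marcus₄*: the pronoun c-commands this R-expression → coindexation would violate Principle C on *Marcus₄*.

none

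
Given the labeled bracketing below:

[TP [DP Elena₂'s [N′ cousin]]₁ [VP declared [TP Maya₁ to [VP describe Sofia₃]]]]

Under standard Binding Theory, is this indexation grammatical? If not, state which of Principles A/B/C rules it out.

The two coindexed NPs are *[Elena₂'s cousin]₁* and *Maya₁*.
*Maya₁* is an R-expression. Principle C requires it to be free everywhere.
*[Elena₂'s cousin]₁* c-commands it and carries the same index.
The R-expression is bound → Principle C violation.

Principle C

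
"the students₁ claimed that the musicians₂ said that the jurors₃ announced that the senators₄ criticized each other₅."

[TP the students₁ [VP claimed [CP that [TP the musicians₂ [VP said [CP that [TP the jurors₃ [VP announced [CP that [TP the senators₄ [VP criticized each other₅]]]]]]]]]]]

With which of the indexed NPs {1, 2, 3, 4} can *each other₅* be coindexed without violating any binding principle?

*each other* is an anaphor, so Principle A applies: it must be bound in its binding domain.
Binding domain of *each other₅*: the embedded TP, whose subject is the senators₄.
*the students₁* c-commands the anaphor but is outside its binding domain → cannot satisfy Principle A.
*the musicians₂* c-commands the anaphor but is outside its binding domain → cannot satisfy Principle A.
*the jurors₃* c-commands the anaphor but is outside its binding domain → cannot satisfy Principle A.
*the senators₄* c-commands the anaphor within its binding domain → licit binder.

{4}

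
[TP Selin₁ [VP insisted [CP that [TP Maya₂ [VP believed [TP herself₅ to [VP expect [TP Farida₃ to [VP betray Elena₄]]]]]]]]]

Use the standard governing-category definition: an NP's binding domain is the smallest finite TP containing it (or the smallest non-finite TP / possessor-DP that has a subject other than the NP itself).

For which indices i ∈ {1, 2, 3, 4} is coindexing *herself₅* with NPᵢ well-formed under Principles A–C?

*herself* is an anaphor, so Principle A applies: it must be bound in its binding domain.
Binding domain of *herself₅*: the embedded TP, whose subject is Maya₂.
*Selin₁* c-commands the anaphor but is outside its binding domain → cannot satisfy Principle A.
*Maya₂* c-commands the anaphor within its binding domain → licit binder.
*Farida₃* does not c-command the anaphor → cannot bind it.
*Elena₄* does not c-command the anaphor → cannot bind it.

{2}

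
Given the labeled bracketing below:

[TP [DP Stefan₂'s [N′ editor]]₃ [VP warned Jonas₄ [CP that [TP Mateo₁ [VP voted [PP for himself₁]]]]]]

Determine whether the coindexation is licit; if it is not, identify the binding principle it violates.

grammatical

The two coindexed NPs are *Mateo₁* and *himself₁*.
*himself₁* is an anaphor; its binding domain is the embedded TP, whose subject is Mateo₁. *Mateo₁* c-commands it within that domain and shares its index, so Principle A is satisfied.
*Mateo₁* is an R-expression; *himself₁* does not c-command it, and no other NP shares its index, so Principle C is satisfied.
All principles are respected.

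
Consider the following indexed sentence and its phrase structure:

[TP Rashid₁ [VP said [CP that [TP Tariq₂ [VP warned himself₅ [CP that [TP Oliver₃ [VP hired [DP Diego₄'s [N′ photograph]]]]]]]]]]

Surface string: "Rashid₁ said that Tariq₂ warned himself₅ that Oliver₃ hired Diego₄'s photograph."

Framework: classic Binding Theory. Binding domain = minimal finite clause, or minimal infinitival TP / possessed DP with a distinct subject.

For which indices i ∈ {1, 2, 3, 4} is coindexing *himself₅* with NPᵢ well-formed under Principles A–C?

*himself* is an anaphor, so Principle A applies: it must be bound in its binding domain.
Binding domain of *himself₅*: the embedded TP, whose subject is Tariq₂.
*Rashid₁* c-commands the anaphor but is outside its binding domain → cannot satisfy Principle A.
*Tariq₂* c-commands the anaphor within its binding domain → licit binder.
*Oliver₃* does not c-command the anaphor → cannot bind it.
*Diego₄* does not c-command the anaphor → cannot bind it.

{2}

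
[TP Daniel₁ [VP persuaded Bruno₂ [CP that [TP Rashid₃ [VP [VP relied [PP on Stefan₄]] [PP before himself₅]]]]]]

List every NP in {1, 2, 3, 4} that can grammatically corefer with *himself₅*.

*himself* is an anaphor, so Principle A applies: it must be bound in its binding domain.
Binding domain of *himself₅*: the embedded TP, whose subject is Rashid₃.
*Daniel₁* c-commands the anaphor but is outside its binding domain → cannot satisfy Principle A.
*Bruno₂* c-commands the anaphor but is outside its binding domain → cannot satisfy Principle A.
*Rashid₃* c-commands the anaphor within its binding domain → licit binder.
*Stefan₄* does not c-command the anaphor → cannot bind it.

{3}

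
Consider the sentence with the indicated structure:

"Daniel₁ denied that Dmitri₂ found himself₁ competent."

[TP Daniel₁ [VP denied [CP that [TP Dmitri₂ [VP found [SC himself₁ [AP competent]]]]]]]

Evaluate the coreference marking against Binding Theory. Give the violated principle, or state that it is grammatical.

The two coindexed NPs are *Daniel₁* and *himself₁*.
*himself₁* is an anaphor. Principle A requires it to be bound within its binding domain — the embedded TP, whose subject is Dmitri₂.
Within that domain it is c-commanded by *Dmitri₂*, which does not share its index.
*Daniel₁* does c-command the anaphor, but from outside its binding domain.
The anaphor is unbound in its domain → Principle A violation.

Principle A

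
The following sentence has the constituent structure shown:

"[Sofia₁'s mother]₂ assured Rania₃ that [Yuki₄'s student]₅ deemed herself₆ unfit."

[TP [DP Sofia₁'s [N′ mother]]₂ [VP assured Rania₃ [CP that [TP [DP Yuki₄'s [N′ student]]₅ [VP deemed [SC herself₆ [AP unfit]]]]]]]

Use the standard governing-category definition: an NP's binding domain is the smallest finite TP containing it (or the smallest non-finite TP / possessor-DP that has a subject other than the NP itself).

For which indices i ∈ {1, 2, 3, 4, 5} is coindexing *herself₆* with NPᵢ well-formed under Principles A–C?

*herself* is an anaphor, so Principle A applies: it must be bound in its binding domain.
Binding domain of *herself₆*: the embedded TP, whose subject is [Yuki₄'s student]₅.
*Sofia₁* does not c-command the anaphor → cannot bind it.
*[Sofia₁'s mother]₂* c-commands the anaphor but is outside its binding domain → cannot satisfy Principle A.
*Rania₃* c-commands the anaphor but is outside its binding domain → cannot satisfy Principle A.
*Yuki₄* does not c-command the anaphor → cannot bind it.
*[Yuki₄'s student]₅* c-commands the anaphor within its binding domain → licit binder.

{5}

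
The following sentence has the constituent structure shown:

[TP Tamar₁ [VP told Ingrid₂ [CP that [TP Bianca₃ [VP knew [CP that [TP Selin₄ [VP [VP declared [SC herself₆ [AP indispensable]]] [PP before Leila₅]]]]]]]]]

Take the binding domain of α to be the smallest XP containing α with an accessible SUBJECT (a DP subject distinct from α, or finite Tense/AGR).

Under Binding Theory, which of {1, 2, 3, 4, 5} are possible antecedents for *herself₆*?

{4}

*herself* is an anaphor, so Principle A applies: it must be bound in its binding domain.
Binding domain of *herself₆*: the embedded TP, whose subject is Selin₄.
*Tamar₁* c-commands the anaphor but is outside its binding domain → cannot satisfy Principle A.
*Ingrid₂* c-commands the anaphor but is outside its binding domain → cannot satisfy Principle A.
*Bianca₃* c-commands the anaphor but is outside its binding domain → cannot satisfy Principle A.
*Selin₄* c-commands the anaphor within its binding domain → licit binder.
*Leila₅* does not c-command the anaphor → cannot bind it.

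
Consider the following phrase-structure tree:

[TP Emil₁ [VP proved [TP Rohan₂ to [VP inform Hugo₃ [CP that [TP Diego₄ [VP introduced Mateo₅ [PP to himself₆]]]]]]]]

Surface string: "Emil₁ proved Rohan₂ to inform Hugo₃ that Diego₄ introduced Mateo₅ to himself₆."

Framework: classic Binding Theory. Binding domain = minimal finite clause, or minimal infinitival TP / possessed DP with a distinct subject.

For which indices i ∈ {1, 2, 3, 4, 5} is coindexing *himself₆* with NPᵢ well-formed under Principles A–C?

{4, 5}

*himself* is an anaphor, so Principle A applies: it must be bound in its binding domain.
Binding domain of *himself₆*: the embedded TP, whose subject is Diego₄.
*Emil₁* c-commands the anaphor but is outside its binding domain → cannot satisfy Principle A.
*Rohan₂* c-commands the anaphor but is outside its binding domain → cannot satisfy Principle A.
*Hugo₃* c-commands the anaphor but is outside its binding domain → cannot satisfy Principle A.
*Diego₄* c-commands the anaphor within its binding domain → licit binder.
*Mateo₅* c-commands the anaphor within its binding domain → licit binder.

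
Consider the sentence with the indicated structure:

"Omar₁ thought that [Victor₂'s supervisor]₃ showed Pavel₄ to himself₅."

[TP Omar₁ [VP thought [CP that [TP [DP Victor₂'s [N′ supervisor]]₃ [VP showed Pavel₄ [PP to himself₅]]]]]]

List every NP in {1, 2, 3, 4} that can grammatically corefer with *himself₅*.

*himself* is an anaphor, so Principle A applies: it must be bound in its binding domain.
Binding domain of *himself₅*: the embedded TP, whose subject is [Victor₂'s supervisor]₃.
*Omar₁* c-commands the anaphor but is outside its binding domain → cannot satisfy Principle A.
*Victor₂* does not c-command the anaphor → cannot bind it.
*[Victor₂'s supervisor]₃* c-commands the anaphor within its binding domain → licit binder.
*Pavel₄* c-commands the anaphor within its binding domain → licit binder.

{3, 4}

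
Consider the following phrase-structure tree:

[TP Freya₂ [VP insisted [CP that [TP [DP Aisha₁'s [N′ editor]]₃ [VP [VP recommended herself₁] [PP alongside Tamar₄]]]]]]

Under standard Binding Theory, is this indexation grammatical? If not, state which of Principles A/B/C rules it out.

The two coindexed NPs are *Aisha₁* and *herself₁*.
*herself₁* is an anaphor. Principle A requires it to be bound within its binding domain — the embedded TP, whose subject is [Aisha₁'s editor]₃.
Within that domain it is c-commanded by *[Aisha₁'s editor]₃*, which does not share its index.
*Aisha₁* does not c-command the anaphor at all.
The anaphor is unbound in its domain → Principle A violation.

Principle A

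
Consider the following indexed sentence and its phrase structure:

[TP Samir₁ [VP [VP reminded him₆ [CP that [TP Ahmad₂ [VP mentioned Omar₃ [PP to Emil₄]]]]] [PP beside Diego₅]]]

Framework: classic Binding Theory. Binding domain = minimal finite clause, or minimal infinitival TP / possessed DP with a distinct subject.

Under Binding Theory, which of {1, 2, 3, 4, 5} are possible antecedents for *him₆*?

{5}

*him* is a pronoun, so Principle B applies: it must be free in its binding domain.
Binding domain of *him₆*: the matrix TP, whose subject is Samir₁.
*Samir₁* c-commands the pronoun within its binding domain → coindexation would violate Principle B.
*Ahmad₂*: the pronoun c-commands this R-expression → coindexation would violate Principle C on *Ahmad₂*.
*Omar₃*: the pronoun c-commands this R-expression → coindexation would violate Principle C on *Omar₃*.
*Emil₄*: the pronoun c-commands this R-expression → coindexation would violate Principle C on *Emil₄*.
*Diego₅* and the pronoun do not c-command one another → neither Principle B nor Principle C is at stake; coindexation permitted.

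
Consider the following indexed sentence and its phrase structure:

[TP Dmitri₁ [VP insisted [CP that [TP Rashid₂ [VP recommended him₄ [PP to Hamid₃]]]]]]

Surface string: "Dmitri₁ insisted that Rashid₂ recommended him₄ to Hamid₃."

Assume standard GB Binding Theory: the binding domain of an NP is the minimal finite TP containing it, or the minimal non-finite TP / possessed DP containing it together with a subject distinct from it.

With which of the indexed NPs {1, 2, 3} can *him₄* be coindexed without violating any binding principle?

{1}

*him* is a pronoun, so Principle B applies: it must be free in its binding domain.
Binding domain of *him₄*: the embedded TP, whose subject is Rashid₂.
*Dmitri₁* c-commands the pronoun but from outside its binding domain, and is not c-commanded by it → coindexation permitted.
*Rashid₂* c-commands the pronoun within its binding domain → coindexation would violate Principle B.
*Hamid₃*: the pronoun c-commands this R-expression → coindexation would violate Principle C on *Hamid₃*.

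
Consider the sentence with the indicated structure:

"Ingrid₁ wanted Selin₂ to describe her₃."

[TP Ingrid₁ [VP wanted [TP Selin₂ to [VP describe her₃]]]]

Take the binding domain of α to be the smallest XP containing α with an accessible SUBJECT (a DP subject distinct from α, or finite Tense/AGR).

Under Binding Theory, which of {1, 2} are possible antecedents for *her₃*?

*her* is a pronoun, so Principle B applies: it must be free in its binding domain.
Binding domain of *her₃*: the embedded TP, whose subject is Selin₂.
*Ingrid₁* c-commands the pronoun but from outside its binding domain, and is not c-commanded by it → coindexation permitted.
*Selin₂* c-commands the pronoun within its binding domain → coindexation would violate Principle B.

{1}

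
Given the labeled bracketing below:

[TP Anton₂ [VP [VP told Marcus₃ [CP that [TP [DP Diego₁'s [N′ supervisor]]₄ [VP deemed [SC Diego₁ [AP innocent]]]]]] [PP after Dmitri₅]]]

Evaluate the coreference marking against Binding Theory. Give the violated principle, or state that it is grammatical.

The two coindexed NPs are *Diego₁* and *Diego₁*.
*Diego₁* is an R-expression; no coindexed NP c-commands it, so Principle C holds.
*Diego₁* is an R-expression; *Diego₁* does not c-command it, and no other NP shares its index, so Principle C is satisfied.
All principles are respected.

grammatical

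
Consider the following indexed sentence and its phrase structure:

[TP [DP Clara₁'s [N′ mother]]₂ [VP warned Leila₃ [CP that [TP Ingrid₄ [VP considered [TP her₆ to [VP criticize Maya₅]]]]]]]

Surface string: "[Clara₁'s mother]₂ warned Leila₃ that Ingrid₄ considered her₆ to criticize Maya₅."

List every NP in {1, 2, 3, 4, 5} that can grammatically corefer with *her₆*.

*her* is a pronoun, so Principle B applies: it must be free in its binding domain.
Binding domain of *her₆*: the embedded TP, whose subject is Ingrid₄.
*Clara₁* and the pronoun do not c-command one another → neither Principle B nor Principle C is at stake; coindexation permitted.
*[Clara₁'s mother]₂* c-commands the pronoun but from outside its binding domain, and is not c-commanded by it → coindexation permitted.
*Leila₃* c-commands the pronoun but from outside its binding domain, and is not c-commanded by it → coindexation permitted.
*Ingrid₄* c-commands the pronoun within its binding domain → coindexation would violate Principle B.
*Maya₅*: the pronoun c-commands this R-expression → coindexation would violate Principle C on *Maya₅*.

{1, 2, 3}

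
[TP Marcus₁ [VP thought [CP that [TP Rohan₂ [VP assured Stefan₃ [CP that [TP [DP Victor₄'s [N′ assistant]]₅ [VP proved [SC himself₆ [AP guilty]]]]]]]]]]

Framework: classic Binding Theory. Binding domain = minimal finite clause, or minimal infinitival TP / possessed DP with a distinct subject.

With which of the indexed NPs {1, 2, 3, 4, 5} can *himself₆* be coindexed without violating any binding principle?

{5}

*himself* is an anaphor, so Principle A applies: it must be bound in its binding domain.
Binding domain of *himself₆*: the embedded TP, whose subject is [Victor₄'s assistant]₅.
*Marcus₁* c-commands the anaphor but is outside its binding domain → cannot satisfy Principle A.
*Rohan₂* c-commands the anaphor but is outside its binding domain → cannot satisfy Principle A.
*Stefan₃* c-commands the anaphor but is outside its binding domain → cannot satisfy Principle A.
*Victor₄* does not c-command the anaphor → cannot bind it.
*[Victor₄'s assistant]₅* c-commands the anaphor within its binding domain → licit binder.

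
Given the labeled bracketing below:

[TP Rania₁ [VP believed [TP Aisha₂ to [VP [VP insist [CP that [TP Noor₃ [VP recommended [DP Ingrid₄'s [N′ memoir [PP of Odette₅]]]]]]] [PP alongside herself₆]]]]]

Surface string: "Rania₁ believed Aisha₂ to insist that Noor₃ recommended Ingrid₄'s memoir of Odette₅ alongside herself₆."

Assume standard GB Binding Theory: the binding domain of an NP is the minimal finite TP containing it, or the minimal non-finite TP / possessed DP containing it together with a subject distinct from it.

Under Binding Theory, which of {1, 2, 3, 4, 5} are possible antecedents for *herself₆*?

*herself* is an anaphor, so Principle A applies: it must be bound in its binding domain.
Binding domain of *herself₆*: the embedded TP, whose subject is Aisha₂.
*Rania₁* c-commands the anaphor but is outside its binding domain → cannot satisfy Principle A.
*Aisha₂* c-commands the anaphor within its binding domain → licit binder.
*Noor₃* does not c-command the anaphor → cannot bind it.
*Ingrid₄* does not c-command the anaphor → cannot bind it.
*Odette₅* does not c-command the anaphor → cannot bind it.

{2}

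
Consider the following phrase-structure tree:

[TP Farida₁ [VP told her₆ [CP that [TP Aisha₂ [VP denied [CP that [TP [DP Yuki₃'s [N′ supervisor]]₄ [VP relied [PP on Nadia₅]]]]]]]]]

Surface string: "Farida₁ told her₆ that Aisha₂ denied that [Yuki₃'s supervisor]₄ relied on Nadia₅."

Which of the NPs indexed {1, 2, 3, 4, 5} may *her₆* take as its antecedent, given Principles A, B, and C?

*her* is a pronoun, so Principle B applies: it must be free in its binding domain.
Binding domain of *her₆*: the matrix TP, whose subject is Farida₁.
*Farida₁* c-commands the pronoun within its binding domain → coindexation would violate Principle B.
*Aisha₂*: the pronoun c-commands this R-expression → coindexation would violate Principle C on *Aisha₂*.
*Yuki₃*: the pronoun c-commands this R-expression → coindexation would violate Principle C on *Yuki₃*.
*[Yuki₃'s supervisor]₄*: the pronoun c-commands this R-expression → coindexation would violate Principle C on *[Yuki₃'s supervisor]₄*.
*Nadia₅*: the pronoun c-commands this R-expression → coindexation would violate Principle C on *Nadia₅*.

none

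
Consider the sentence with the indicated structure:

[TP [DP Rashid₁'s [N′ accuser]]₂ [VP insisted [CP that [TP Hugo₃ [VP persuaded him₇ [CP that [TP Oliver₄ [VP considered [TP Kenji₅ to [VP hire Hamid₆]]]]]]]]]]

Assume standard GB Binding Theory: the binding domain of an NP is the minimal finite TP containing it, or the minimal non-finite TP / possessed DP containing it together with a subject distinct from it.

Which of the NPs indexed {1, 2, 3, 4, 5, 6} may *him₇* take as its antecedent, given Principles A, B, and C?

*him* is a pronoun, so Principle B applies: it must be free in its binding domain.
Binding domain of *him₇*: the embedded TP, whose subject is Hugo₃.
*Rashid₁* and the pronoun do not c-command one another → neither Principle B nor Principle C is at stake; coindexation permitted.
*[Rashid₁'s accuser]₂* c-commands the pronoun but from outside its binding domain, and is not c-commanded by it → coindexation permitted.
*Hugo₃* c-commands the pronoun within its binding domain → coindexation would violate Principle B.
*Oliver₄*: the pronoun c-commands this R-expression → coindexation would violate Principle C on *Oliver₄*.
*Kenji₅*: the pronoun c-commands this R-expression → coindexation would violate Principle C on *Kenji₅*.
*Hamid₆*: the pronoun c-commands this R-expression → coindexation would violate Principle C on *Hamid₆*.

{1, 2}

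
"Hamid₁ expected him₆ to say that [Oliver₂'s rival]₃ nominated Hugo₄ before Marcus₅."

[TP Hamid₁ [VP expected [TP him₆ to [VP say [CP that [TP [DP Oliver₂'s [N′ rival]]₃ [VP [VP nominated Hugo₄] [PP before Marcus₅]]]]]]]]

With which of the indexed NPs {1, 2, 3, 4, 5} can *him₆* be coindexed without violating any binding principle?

*him* is a pronoun, so Principle B applies: it must be free in its binding domain.
Binding domain of *him₆*: the matrix TP, whose subject is Hamid₁.
*Hamid₁* c-commands the pronoun within its binding domain → coindexation would violate Principle B.
*Oliver₂*: the pronoun c-commands this R-expression → coindexation would violate Principle C on *Oliver₂*.
*[Oliver₂'s rival]₃*: the pronoun c-commands this R-expression → coindexation would violate Principle C on *[Oliver₂'s rival]₃*.
*Hugo₄*: the pronoun c-commands this R-expression → coindexation would violate Principle C on *Hugo₄*.
*Marcus₅*: the pronoun c-commands this R-expression → coindexation would violate Principle C on *Marcus₅*.

none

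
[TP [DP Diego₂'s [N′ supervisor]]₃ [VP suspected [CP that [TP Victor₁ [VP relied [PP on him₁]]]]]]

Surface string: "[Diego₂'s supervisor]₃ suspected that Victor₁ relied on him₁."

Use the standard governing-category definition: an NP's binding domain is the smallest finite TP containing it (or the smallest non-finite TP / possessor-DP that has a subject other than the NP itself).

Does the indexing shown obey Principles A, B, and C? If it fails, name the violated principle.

The two coindexed NPs are *Victor₁* and *him₁*.
*him₁* is a pronoun. Its binding domain is the embedded TP, whose subject is Victor₁.
*Victor₁* c-commands it within that domain and carries the same index.
The pronoun is locally bound → Principle B violation.

Principle B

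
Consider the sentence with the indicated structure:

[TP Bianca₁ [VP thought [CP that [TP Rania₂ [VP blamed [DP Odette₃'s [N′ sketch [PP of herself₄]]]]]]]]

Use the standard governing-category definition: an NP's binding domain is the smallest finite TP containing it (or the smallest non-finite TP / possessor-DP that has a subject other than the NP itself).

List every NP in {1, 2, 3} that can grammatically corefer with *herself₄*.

*herself* is an anaphor, so Principle A applies: it must be bound in its binding domain.
Binding domain of *herself₄*: the possessed DP, whose subject is Odette₃.
*Bianca₁* c-commands the anaphor but is outside its binding domain → cannot satisfy Principle A.
*Rania₂* c-commands the anaphor but is outside its binding domain → cannot satisfy Principle A.
*Odette₃* c-commands the anaphor within its binding domain → licit binder.

{3}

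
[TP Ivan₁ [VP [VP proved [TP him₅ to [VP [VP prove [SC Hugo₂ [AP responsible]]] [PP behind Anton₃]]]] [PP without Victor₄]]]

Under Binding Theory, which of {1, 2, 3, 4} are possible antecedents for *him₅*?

*him* is a pronoun, so Principle B applies: it must be free in its binding domain.
Binding domain of *him₅*: the matrix TP, whose subject is Ivan₁.
*Ivan₁* c-commands the pronoun within its binding domain → coindexation would violate Principle B.
*Hugo₂*: the pronoun c-commands this R-expression → coindexation would violate Principle C on *Hugo₂*.
*Anton₃*: the pronoun c-commands this R-expression → coindexation would violate Principle C on *Anton₃*.
*Victor₄* and the pronoun do not c-command one another → neither Principle B nor Principle C is at stake; coindexation permitted.

{4}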